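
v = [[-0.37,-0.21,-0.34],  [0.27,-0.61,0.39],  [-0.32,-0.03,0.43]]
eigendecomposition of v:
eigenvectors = [[(0.14+0.55j), (0.14-0.55j), (-0.38+0j)],  [0.80+0.00j, 0.80-0.00j, (0.21+0j)],  [0.02+0.18j, (0.02-0.18j), 0.90+0.00j]]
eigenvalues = [(-0.55+0.27j), (-0.55-0.27j), (0.56+0j)]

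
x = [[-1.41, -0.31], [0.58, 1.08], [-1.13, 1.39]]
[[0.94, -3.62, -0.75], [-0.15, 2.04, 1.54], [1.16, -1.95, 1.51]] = x @ [[-0.72, 2.44, 0.25], [0.25, 0.58, 1.29]]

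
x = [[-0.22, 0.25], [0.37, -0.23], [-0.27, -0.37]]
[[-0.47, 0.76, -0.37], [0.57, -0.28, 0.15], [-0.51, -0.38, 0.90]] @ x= [[0.48,-0.16], [-0.27,0.15], [-0.27,-0.37]]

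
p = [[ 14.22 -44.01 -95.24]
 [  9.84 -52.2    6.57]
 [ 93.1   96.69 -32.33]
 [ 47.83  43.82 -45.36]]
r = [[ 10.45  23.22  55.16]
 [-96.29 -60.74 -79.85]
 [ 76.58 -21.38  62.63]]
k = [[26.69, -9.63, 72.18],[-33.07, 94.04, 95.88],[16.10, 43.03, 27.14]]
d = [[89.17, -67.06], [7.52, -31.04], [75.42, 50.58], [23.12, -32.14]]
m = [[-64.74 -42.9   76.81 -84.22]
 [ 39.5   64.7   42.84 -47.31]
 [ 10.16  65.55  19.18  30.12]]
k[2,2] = 27.14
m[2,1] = 65.55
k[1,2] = 95.88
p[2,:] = [93.1, 96.69, -32.33]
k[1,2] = 95.88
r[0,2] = 55.16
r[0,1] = 23.22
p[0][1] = -44.01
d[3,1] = -32.14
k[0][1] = -9.63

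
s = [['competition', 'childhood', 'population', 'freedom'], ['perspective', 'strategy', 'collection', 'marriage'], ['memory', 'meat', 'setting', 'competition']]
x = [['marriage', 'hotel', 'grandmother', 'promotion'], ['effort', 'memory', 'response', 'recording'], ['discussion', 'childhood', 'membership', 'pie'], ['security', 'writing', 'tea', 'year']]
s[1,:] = ['perspective', 'strategy', 'collection', 'marriage']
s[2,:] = ['memory', 'meat', 'setting', 'competition']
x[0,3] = 'promotion'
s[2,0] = 'memory'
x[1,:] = ['effort', 'memory', 'response', 'recording']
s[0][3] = 'freedom'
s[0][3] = 'freedom'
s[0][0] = 'competition'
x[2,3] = 'pie'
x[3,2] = 'tea'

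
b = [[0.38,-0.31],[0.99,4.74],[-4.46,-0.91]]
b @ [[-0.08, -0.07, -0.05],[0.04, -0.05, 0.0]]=[[-0.04, -0.01, -0.02], [0.11, -0.31, -0.05], [0.32, 0.36, 0.22]]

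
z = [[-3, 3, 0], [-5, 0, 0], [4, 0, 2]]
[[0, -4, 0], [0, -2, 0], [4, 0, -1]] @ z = [[20, 0, 0], [10, 0, 0], [-16, 12, -2]]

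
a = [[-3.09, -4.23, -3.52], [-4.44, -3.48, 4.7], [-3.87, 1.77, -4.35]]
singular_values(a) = [7.81, 7.53, 3.62]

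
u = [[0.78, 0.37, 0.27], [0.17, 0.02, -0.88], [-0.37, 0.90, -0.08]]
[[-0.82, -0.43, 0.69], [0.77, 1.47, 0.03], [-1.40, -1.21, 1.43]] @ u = [[-0.97, 0.31, 0.1], [0.84, 0.34, -1.09], [-1.83, 0.74, 0.57]]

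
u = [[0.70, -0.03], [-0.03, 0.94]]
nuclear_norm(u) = 1.64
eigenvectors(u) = [[-0.99, 0.12], [-0.12, -0.99]]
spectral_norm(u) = 0.94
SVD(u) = [[-0.12, 0.99], [0.99, 0.12]] @ diag([0.9436931687685298, 0.6963068312314702]) @ [[-0.12, 0.99],[0.99, 0.12]]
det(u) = 0.66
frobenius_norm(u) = 1.17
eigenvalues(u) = [0.7, 0.94]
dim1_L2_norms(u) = [0.7, 0.94]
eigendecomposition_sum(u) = [[0.69, 0.08], [0.08, 0.01]] + [[0.01, -0.11],[-0.11, 0.93]]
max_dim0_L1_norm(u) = 0.97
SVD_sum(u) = [[0.01, -0.11], [-0.11, 0.93]] + [[0.69, 0.08], [0.08, 0.01]]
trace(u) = 1.64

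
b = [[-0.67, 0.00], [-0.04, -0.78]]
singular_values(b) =[0.78, 0.67]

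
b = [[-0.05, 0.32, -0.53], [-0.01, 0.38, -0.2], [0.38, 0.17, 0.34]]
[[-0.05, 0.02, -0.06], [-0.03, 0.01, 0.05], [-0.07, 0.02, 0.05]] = b @ [[-0.25, 0.07, -0.30], [-0.03, 0.01, 0.30], [0.1, -0.03, 0.33]]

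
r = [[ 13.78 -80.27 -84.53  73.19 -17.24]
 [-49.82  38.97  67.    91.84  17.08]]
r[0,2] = -84.53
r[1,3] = 91.84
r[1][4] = 17.08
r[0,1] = -80.27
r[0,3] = 73.19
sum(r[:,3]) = 165.03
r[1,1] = 38.97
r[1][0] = -49.82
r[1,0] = -49.82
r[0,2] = -84.53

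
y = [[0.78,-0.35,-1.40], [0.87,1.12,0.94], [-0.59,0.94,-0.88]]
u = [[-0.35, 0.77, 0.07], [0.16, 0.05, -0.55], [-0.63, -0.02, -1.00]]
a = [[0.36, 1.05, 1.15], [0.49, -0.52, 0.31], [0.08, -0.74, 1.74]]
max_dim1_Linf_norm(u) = 1.0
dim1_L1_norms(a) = [2.56, 1.32, 2.56]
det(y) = -3.60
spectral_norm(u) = 1.25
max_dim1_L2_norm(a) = 1.89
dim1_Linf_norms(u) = [0.77, 0.55, 1.0]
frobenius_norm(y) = 2.76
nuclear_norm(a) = 4.02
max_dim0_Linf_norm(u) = 1.0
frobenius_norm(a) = 2.60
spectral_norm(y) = 1.99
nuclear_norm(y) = 4.68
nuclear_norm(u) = 2.49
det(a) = -1.48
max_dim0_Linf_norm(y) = 1.4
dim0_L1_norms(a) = [0.93, 2.31, 3.2]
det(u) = 0.41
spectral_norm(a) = 2.14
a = u @ y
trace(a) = 1.58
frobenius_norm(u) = 1.56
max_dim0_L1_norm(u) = 1.62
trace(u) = -1.30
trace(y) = 1.02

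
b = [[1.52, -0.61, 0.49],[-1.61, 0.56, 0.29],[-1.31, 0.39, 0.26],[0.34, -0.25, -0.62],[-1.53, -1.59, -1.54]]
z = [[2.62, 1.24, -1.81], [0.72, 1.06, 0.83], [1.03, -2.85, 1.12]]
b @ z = [[4.05, -0.16, -2.71], [-3.52, -2.23, 3.70], [-2.88, -1.95, 2.99], [0.07, 1.92, -1.52], [-6.74, 0.81, -0.28]]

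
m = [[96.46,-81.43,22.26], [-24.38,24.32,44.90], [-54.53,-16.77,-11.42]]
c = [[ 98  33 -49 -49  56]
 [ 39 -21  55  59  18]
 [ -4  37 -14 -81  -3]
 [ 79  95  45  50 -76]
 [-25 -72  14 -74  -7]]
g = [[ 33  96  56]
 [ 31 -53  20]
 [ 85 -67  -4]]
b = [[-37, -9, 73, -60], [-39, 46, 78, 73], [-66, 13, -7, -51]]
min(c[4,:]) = -74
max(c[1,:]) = 59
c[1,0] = 39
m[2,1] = -16.77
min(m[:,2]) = -11.42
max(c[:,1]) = 95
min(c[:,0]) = -25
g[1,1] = -53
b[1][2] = 78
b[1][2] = 78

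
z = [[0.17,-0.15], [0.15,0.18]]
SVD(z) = [[-0.35, 0.94],[0.94, 0.35]] @ diag([0.23548861143232216, 0.22548861143232216]) @ [[0.35,0.94],[0.94,-0.35]]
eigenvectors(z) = [[(0.02-0.71j), (0.02+0.71j)], [-0.71+0.00j, (-0.71-0j)]]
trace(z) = 0.35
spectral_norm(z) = 0.24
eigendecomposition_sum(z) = [[(0.08+0.08j), -0.07+0.09j], [(0.08-0.09j), (0.09+0.07j)]] + [[(0.08-0.08j), (-0.07-0.09j)], [0.08+0.09j, 0.09-0.07j]]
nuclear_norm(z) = 0.46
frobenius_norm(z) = 0.33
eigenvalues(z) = [(0.18+0.15j), (0.18-0.15j)]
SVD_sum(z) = [[-0.03, -0.08], [0.08, 0.21]] + [[0.20,-0.07], [0.07,-0.03]]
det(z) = 0.05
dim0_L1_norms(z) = [0.32, 0.33]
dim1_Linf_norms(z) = [0.17, 0.18]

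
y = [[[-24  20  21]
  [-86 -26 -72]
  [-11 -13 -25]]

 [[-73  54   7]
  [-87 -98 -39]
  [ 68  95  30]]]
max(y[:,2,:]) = 95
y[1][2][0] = 68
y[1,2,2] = 30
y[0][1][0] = -86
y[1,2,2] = 30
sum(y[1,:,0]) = -92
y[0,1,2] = -72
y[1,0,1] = 54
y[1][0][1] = 54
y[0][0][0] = -24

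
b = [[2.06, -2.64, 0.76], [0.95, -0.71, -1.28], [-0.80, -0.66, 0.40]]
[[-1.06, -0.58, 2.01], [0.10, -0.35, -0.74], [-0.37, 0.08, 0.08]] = b @ [[0.04, -0.16, 0.48],[0.36, 0.12, -0.1],[-0.25, 0.09, 0.99]]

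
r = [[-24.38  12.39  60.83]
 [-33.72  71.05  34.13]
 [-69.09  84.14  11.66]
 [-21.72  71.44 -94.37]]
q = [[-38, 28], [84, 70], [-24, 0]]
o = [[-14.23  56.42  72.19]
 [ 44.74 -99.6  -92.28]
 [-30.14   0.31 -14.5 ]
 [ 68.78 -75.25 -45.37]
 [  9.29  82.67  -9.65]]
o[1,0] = 44.74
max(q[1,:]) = 84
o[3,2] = -45.37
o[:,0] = [-14.23, 44.74, -30.14, 68.78, 9.29]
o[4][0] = 9.29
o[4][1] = 82.67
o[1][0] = 44.74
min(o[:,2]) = -92.28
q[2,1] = 0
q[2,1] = 0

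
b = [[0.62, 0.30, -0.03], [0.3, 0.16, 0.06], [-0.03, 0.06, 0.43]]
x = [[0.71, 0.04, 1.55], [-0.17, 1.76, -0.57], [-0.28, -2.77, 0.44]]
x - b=[[0.09, -0.26, 1.58], [-0.47, 1.6, -0.63], [-0.25, -2.83, 0.01]]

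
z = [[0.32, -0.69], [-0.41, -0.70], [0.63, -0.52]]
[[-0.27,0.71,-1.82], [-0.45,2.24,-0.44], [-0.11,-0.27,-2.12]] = z @ [[0.24, -2.07, -1.92], [0.50, -1.99, 1.75]]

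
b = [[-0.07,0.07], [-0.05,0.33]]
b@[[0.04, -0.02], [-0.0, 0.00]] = [[-0.00, 0.00], [-0.0, 0.0]]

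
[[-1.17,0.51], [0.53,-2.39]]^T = [[-1.17, 0.53], [0.51, -2.39]]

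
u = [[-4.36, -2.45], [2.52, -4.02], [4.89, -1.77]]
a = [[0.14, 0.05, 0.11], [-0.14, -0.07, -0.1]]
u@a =[[-0.27, -0.05, -0.23], [0.92, 0.41, 0.68], [0.93, 0.37, 0.71]]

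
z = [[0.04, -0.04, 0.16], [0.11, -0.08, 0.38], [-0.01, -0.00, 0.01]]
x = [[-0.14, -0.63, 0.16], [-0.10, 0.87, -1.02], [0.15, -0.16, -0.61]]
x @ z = [[-0.08, 0.06, -0.26], [0.10, -0.07, 0.30], [-0.01, 0.01, -0.04]]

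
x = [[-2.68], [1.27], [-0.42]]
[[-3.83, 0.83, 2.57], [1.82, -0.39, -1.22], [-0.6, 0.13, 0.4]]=x@[[1.43, -0.31, -0.96]]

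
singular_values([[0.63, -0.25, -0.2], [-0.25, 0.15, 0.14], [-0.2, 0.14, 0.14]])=[0.82, 0.1, 0.0]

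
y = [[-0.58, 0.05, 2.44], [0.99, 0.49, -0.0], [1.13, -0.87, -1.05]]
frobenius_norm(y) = 3.26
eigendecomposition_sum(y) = [[-1.11+0.00j, (0.47-0j), (1.66+0j)], [0.35-0.00j, -0.15+0.00j, (-0.52-0j)], [0.95-0.00j, -0.41+0.00j, -1.42-0.00j]] + [[0.27+0.18j, (-0.21+0.36j), (0.39+0.08j)], [0.32-0.23j, 0.32+0.40j, (0.26-0.42j)], [(0.09+0.18j), (-0.23+0.12j), 0.19+0.17j]] + [[0.27-0.18j, (-0.21-0.36j), 0.39-0.08j], [0.32+0.23j, (0.32-0.4j), 0.26+0.42j], [(0.09-0.18j), -0.23-0.12j, (0.19-0.17j)]]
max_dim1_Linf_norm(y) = 2.44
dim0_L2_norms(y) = [1.61, 1.0, 2.66]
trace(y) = -1.14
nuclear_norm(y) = 4.99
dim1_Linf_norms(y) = [2.44, 0.99, 1.13]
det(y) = -3.10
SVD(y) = [[-0.84, -0.44, 0.32], [0.11, -0.72, -0.68], [0.53, -0.54, 0.66]] @ diag([2.9040602398833673, 1.1835656831173067, 0.9025554813282245]) @ [[0.41, -0.15, -0.9], [-0.9, 0.08, -0.43], [-0.14, -0.99, 0.11]]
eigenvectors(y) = [[0.74+0.00j, -0.21-0.55j, -0.21+0.55j], [-0.23+0.00j, (-0.72+0j), -0.72-0.00j], [-0.63+0.00j, 0.07-0.37j, (0.07+0.37j)]]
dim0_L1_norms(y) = [2.7, 1.41, 3.49]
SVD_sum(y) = [[-1.01, 0.38, 2.19], [0.14, -0.05, -0.3], [0.64, -0.24, -1.39]] + [[0.47, -0.04, 0.22], [0.77, -0.07, 0.37], [0.57, -0.05, 0.27]] + [[-0.04, -0.29, 0.03],[0.08, 0.61, -0.07],[-0.08, -0.58, 0.06]]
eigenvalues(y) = [(-2.69+0j), (0.77+0.75j), (0.77-0.75j)]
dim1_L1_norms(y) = [3.07, 1.48, 3.05]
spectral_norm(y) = 2.90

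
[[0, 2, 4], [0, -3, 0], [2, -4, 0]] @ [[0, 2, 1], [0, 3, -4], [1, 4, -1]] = [[4, 22, -12], [0, -9, 12], [0, -8, 18]]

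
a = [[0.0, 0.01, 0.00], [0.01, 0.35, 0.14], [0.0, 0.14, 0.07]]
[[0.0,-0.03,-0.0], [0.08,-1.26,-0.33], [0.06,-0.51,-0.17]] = a@[[-4.43, -1.62, 3.14], [0.18, -3.24, -0.25], [0.47, -0.77, -1.98]]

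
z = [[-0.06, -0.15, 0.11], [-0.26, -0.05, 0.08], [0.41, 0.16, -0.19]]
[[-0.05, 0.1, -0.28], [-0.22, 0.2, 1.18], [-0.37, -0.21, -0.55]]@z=[[-0.14, -0.04, 0.06], [0.44, 0.21, -0.23], [-0.15, -0.02, 0.05]]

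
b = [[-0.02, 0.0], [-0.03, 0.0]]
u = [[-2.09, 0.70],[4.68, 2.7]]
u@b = [[0.02, 0.0], [-0.17, 0.00]]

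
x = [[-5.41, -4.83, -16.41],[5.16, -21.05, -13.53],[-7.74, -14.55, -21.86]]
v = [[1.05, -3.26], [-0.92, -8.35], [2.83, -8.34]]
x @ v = [[-47.68, 194.83], [-13.51, 271.79], [-56.6, 329.04]]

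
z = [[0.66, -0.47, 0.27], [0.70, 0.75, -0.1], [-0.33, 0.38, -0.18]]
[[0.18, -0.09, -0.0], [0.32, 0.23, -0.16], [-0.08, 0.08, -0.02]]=z@[[0.38, 0.06, -0.14], [0.06, 0.25, -0.04], [-0.14, -0.04, 0.27]]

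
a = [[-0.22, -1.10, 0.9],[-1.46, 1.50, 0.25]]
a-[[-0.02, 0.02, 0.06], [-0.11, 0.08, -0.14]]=[[-0.20, -1.12, 0.84], [-1.35, 1.42, 0.39]]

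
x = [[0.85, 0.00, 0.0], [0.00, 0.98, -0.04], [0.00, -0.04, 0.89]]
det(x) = 0.740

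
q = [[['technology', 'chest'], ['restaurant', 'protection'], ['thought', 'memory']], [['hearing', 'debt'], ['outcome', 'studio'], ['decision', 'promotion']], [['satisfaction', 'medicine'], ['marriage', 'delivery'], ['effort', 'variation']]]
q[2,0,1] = 'medicine'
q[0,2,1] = 'memory'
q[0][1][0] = 'restaurant'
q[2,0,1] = 'medicine'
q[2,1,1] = 'delivery'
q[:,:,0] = [['technology', 'restaurant', 'thought'], ['hearing', 'outcome', 'decision'], ['satisfaction', 'marriage', 'effort']]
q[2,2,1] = 'variation'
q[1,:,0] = ['hearing', 'outcome', 'decision']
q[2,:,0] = ['satisfaction', 'marriage', 'effort']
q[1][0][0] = 'hearing'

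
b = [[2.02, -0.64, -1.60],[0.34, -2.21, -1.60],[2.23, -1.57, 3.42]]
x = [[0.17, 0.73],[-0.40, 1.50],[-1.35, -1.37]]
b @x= [[2.76, 2.71],[3.10, -0.87],[-3.61, -5.41]]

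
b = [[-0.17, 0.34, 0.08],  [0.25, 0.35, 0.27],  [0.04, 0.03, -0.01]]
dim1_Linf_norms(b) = [0.34, 0.35, 0.04]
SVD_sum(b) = [[0.07, 0.24, 0.14], [0.11, 0.41, 0.23], [0.01, 0.03, 0.01]] + [[-0.24, 0.1, -0.06], [0.14, -0.06, 0.03], [0.02, -0.01, 0.0]] + [[0.00, 0.0, -0.0], [-0.0, -0.0, 0.00], [0.01, 0.01, -0.03]]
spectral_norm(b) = 0.56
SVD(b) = [[0.51,-0.86,0.04], [0.86,0.50,-0.08], [0.05,0.07,1.0]] @ diag([0.5630458609996403, 0.30523940570782965, 0.03476008651175192]) @ [[0.23,0.84,0.48],[0.9,-0.37,0.22],[0.36,0.39,-0.85]]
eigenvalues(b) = [0.51, -0.3, -0.04]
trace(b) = 0.17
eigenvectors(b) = [[-0.46,-0.94,-0.38], [-0.89,0.32,-0.35], [-0.09,0.10,0.86]]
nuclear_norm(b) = 0.90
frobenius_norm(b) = 0.64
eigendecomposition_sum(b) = [[0.08, 0.21, 0.12], [0.16, 0.40, 0.23], [0.02, 0.04, 0.02]] + [[-0.25, 0.14, -0.06], [0.09, -0.05, 0.02], [0.03, -0.01, 0.01]] + [[0.0,-0.00,0.02], [0.00,-0.00,0.02], [-0.00,0.01,-0.04]]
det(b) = 0.01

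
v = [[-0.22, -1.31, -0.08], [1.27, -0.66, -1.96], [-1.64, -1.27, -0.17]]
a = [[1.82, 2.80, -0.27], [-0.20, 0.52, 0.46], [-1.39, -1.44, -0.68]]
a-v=[[2.04, 4.11, -0.19], [-1.47, 1.18, 2.42], [0.25, -0.17, -0.51]]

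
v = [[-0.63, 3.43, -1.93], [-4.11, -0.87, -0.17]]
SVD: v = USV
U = [[-0.04,1.00],  [1.00,0.04]]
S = [4.2, 3.99]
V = [[-0.97, -0.24, -0.02], [-0.2, 0.85, -0.49]]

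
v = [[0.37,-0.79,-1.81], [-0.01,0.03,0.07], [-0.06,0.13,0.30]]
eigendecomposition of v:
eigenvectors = [[-0.99, 0.87, -0.38],[0.03, 0.49, -0.87],[0.16, -0.04, 0.30]]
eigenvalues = [0.69, 0.01, 0.0]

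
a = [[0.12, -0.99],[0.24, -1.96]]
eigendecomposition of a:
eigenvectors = [[0.99, 0.45], [0.12, 0.89]]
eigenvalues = [-0.0, -1.84]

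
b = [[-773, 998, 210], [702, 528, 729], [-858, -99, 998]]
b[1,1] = 528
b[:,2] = [210, 729, 998]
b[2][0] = -858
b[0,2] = 210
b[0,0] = -773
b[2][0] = -858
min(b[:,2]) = 210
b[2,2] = 998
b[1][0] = 702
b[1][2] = 729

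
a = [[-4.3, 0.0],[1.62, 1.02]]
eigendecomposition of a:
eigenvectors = [[0.00, 0.96], [1.0, -0.29]]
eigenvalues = [1.02, -4.3]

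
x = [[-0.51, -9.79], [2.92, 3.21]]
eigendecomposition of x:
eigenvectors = [[-0.88+0.00j,(-0.88-0j)], [(0.17+0.45j),(0.17-0.45j)]]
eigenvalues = [(1.35+5.01j), (1.35-5.01j)]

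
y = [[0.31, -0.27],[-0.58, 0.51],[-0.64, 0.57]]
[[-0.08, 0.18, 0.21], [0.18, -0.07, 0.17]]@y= [[-0.26, 0.23], [-0.01, 0.01]]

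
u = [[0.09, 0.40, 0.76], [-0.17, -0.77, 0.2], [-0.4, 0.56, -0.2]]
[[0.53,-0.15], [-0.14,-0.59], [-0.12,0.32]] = u @ [[0.38, 0.27],[0.24, 0.57],[0.53, -0.53]]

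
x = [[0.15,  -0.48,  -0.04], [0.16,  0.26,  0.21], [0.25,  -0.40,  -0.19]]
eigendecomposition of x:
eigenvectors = [[(-0.65+0j), -0.65-0.00j, -0.36+0.00j], [(0.1+0.53j), 0.10-0.53j, (-0.3+0j)], [(-0.54-0.01j), (-0.54+0.01j), 0.88+0.00j]]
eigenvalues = [(0.19+0.39j), (0.19-0.39j), (-0.15+0j)]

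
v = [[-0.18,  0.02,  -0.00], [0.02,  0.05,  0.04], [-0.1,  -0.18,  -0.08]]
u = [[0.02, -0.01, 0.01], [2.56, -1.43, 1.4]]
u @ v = [[-0.00,-0.0,-0.00], [-0.63,-0.27,-0.17]]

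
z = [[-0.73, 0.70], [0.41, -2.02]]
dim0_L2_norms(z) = [0.84, 2.14]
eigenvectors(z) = [[0.96, -0.43], [0.27, 0.90]]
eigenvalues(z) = [-0.54, -2.21]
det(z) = 1.19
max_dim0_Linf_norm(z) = 2.02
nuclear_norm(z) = 2.77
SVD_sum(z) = [[-0.26, 0.85], [0.61, -1.96]] + [[-0.47, -0.15], [-0.20, -0.06]]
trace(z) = -2.75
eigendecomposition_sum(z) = [[-0.47, -0.22], [-0.13, -0.06]] + [[-0.26, 0.92], [0.54, -1.96]]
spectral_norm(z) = 2.23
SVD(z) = [[-0.4, 0.92], [0.92, 0.40]] @ diag([2.2335355925122755, 0.5317130400703354]) @ [[0.30, -0.95],[-0.95, -0.3]]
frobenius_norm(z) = 2.30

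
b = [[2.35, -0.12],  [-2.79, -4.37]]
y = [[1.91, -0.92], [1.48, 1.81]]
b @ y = [[4.31, -2.38], [-11.8, -5.34]]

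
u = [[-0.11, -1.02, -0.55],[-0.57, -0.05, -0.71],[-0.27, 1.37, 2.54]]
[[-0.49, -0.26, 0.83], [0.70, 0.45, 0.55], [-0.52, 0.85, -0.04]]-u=[[-0.38,0.76,1.38], [1.27,0.5,1.26], [-0.25,-0.52,-2.58]]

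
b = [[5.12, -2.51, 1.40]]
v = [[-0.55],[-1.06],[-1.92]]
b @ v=[[-2.84]]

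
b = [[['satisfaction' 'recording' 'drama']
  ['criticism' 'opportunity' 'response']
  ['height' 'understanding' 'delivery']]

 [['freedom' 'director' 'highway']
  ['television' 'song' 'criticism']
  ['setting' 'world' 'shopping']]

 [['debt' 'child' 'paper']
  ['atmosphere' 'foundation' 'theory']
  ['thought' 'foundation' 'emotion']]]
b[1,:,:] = [['freedom', 'director', 'highway'], ['television', 'song', 'criticism'], ['setting', 'world', 'shopping']]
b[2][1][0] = 'atmosphere'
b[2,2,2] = 'emotion'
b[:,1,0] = ['criticism', 'television', 'atmosphere']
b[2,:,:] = [['debt', 'child', 'paper'], ['atmosphere', 'foundation', 'theory'], ['thought', 'foundation', 'emotion']]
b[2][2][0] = 'thought'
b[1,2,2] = 'shopping'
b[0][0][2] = 'drama'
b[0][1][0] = 'criticism'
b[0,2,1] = 'understanding'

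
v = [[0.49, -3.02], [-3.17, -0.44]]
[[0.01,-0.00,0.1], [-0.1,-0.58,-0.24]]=v@[[0.03, 0.18, 0.08], [-0.0, 0.03, -0.02]]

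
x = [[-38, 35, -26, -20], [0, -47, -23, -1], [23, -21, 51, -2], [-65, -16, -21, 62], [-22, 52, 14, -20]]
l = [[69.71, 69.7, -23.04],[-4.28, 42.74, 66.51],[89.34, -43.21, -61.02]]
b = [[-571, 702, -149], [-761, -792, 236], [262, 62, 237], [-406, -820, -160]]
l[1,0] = -4.28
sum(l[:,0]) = 154.76999999999998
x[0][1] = 35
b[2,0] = 262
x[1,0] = 0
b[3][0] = -406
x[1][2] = -23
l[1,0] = -4.28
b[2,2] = 237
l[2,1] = -43.21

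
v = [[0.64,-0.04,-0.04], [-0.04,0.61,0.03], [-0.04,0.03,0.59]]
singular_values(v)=[0.69, 0.58, 0.57]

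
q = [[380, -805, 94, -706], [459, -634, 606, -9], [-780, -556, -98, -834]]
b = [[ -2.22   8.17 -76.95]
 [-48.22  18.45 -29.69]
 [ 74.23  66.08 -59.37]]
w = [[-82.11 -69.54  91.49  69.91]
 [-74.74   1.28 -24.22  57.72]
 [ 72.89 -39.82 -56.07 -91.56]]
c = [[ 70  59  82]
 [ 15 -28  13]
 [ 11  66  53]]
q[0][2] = 94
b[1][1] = 18.45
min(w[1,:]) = -74.74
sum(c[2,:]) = 130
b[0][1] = 8.17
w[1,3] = 57.72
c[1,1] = -28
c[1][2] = 13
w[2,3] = -91.56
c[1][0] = 15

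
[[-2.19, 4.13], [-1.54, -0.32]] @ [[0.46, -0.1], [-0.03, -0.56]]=[[-1.13, -2.09], [-0.7, 0.33]]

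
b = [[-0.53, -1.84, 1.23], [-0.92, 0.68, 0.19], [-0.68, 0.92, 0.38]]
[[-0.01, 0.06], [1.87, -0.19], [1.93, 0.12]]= b @ [[-1.23,  0.53],  [0.87,  0.25],  [0.76,  0.65]]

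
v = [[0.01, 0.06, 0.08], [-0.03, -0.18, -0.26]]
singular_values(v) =[0.33, 0.0]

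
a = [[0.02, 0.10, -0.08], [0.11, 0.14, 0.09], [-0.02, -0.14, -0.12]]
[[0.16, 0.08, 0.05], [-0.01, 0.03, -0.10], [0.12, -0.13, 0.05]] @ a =[[0.01, 0.02, -0.01], [0.01, 0.02, 0.02], [-0.01, -0.01, -0.03]]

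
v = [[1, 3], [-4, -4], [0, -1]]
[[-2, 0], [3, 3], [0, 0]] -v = [[-3, -3], [7, 7], [0, 1]]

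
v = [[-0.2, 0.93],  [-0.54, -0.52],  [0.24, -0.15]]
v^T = [[-0.20, -0.54, 0.24],  [0.93, -0.52, -0.15]]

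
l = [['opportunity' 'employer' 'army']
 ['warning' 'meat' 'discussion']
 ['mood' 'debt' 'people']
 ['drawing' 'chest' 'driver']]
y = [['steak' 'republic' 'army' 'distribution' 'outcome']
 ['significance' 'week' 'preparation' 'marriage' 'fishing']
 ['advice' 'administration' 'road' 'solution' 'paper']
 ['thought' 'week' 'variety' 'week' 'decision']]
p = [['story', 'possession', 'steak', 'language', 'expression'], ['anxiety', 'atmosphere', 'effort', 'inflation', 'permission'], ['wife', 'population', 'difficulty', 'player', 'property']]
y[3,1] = 'week'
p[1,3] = 'inflation'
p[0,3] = 'language'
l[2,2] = 'people'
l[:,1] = ['employer', 'meat', 'debt', 'chest']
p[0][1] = 'possession'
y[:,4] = ['outcome', 'fishing', 'paper', 'decision']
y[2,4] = 'paper'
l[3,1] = 'chest'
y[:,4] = ['outcome', 'fishing', 'paper', 'decision']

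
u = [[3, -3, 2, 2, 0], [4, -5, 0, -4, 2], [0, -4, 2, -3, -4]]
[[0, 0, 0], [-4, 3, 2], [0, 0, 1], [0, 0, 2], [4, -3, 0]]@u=[[0, 0, 0, 0, 0], [0, -11, -4, -26, -2], [0, -4, 2, -3, -4], [0, -8, 4, -6, -8], [0, 3, 8, 20, -6]]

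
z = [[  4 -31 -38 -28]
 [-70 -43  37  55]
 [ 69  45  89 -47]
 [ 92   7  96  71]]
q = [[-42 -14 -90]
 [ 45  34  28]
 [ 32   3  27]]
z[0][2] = -38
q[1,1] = 34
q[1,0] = 45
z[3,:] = [92, 7, 96, 71]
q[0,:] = [-42, -14, -90]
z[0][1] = -31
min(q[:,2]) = -90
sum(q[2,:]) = 62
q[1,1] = 34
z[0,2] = -38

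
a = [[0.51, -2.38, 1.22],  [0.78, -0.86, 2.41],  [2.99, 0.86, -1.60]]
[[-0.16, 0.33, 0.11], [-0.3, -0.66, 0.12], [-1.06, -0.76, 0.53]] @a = [[0.5, 0.19, 0.42], [-0.31, 1.38, -2.15], [0.45, 3.63, -3.97]]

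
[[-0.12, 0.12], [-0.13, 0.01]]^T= [[-0.12, -0.13], [0.12, 0.01]]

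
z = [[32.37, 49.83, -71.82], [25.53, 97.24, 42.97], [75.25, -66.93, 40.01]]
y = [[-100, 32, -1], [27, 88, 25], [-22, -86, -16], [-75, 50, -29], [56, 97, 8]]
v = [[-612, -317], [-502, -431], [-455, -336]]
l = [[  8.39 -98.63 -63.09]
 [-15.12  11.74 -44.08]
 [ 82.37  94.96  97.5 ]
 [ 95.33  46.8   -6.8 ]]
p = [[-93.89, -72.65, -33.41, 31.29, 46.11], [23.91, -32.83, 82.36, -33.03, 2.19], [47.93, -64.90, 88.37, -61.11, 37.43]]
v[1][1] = -431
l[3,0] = 95.33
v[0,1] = -317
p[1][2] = 82.36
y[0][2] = -1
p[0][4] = 46.11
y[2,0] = -22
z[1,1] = 97.24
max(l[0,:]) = 8.39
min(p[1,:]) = -33.03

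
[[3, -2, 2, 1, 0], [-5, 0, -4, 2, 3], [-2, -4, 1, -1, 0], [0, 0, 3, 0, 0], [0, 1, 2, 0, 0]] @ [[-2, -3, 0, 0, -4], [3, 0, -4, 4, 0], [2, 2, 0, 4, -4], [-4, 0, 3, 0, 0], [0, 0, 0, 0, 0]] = [[-12, -5, 11, 0, -20], [-6, 7, 6, -16, 36], [-2, 8, 13, -12, 4], [6, 6, 0, 12, -12], [7, 4, -4, 12, -8]]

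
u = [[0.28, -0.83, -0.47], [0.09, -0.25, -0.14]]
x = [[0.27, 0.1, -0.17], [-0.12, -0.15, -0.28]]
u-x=[[0.01, -0.93, -0.3], [0.21, -0.1, 0.14]]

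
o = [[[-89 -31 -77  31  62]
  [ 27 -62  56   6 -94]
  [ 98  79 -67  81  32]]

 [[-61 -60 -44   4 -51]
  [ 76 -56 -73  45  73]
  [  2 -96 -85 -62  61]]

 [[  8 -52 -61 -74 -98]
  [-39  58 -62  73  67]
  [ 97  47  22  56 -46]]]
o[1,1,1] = -56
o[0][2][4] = 32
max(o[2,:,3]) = 73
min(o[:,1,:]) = -94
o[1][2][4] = 61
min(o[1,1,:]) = -73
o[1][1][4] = 73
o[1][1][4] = 73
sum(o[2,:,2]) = -101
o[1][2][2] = -85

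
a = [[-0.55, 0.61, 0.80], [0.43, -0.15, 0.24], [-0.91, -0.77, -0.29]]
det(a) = -0.56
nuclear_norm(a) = 2.80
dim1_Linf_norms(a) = [0.8, 0.43, 0.91]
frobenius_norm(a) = 1.76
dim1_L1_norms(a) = [1.96, 0.82, 1.97]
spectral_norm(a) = 1.29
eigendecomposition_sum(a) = [[(-0.13+0.24j), (0.01+0.35j), 0.29+0.17j], [0.08+0.17j, 0.20+0.15j, (0.22-0.09j)], [(-0.39-0.14j), -0.52+0.08j, -0.19+0.47j]] + [[-0.13-0.24j,0.01-0.35j,(0.29-0.17j)], [(0.08-0.17j),0.20-0.15j,0.22+0.09j], [(-0.39+0.14j),-0.52-0.08j,-0.19-0.47j]] + [[(-0.3-0j),0.59-0.00j,0.22-0.00j], [0.27+0.00j,(-0.54+0j),(-0.2+0j)], [-0.14-0.00j,0.27-0.00j,(0.1-0j)]]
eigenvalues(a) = [(-0.12+0.86j), (-0.12-0.86j), (-0.74+0j)]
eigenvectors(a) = [[(-0.07+0.51j), -0.07-0.51j, (-0.7+0j)], [0.25+0.26j, 0.25-0.26j, 0.64+0.00j], [(-0.78+0j), (-0.78-0j), -0.32+0.00j]]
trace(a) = -0.99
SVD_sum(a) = [[0.28, 0.40, 0.28],[0.11, 0.16, 0.11],[-0.57, -0.81, -0.57]] + [[-0.84, 0.25, 0.48], [0.24, -0.07, -0.14], [-0.36, 0.11, 0.21]] + [[0.01,-0.04,0.04], [0.08,-0.24,0.26], [0.02,-0.07,0.07]]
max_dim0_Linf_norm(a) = 0.91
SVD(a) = [[0.43, 0.89, -0.16],[0.18, -0.25, -0.95],[-0.88, 0.38, -0.27]] @ diag([1.2929661675352297, 1.1253944426091638, 0.3826562924527317]) @ [[0.50, 0.71, 0.50], [-0.84, 0.25, 0.48], [-0.21, 0.66, -0.72]]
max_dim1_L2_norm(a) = 1.23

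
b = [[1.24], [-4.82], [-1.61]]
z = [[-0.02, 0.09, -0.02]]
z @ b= [[-0.43]]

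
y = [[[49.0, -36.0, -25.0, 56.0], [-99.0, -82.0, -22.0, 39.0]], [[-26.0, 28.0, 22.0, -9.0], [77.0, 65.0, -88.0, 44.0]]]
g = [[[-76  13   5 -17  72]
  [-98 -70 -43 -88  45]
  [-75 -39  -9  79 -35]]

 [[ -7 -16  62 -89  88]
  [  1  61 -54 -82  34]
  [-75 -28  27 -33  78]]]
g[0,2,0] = -75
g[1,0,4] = 88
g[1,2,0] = -75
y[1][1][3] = 44.0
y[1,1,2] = -88.0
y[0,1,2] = -22.0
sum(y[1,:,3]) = 35.0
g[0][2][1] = -39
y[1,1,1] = 65.0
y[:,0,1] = [-36.0, 28.0]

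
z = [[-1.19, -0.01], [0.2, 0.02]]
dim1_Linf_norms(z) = [1.19, 0.2]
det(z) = -0.02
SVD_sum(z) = [[-1.19, -0.01], [0.20, 0.0]] + [[-0.00, 0.00], [-0.00, 0.02]]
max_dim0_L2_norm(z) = 1.21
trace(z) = -1.17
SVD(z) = [[-0.99, 0.17], [0.17, 0.99]] @ diag([1.2067616418488725, 0.01806487647933551]) @ [[1.0, 0.01], [-0.01, 1.00]]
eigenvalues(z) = [-1.19, 0.02]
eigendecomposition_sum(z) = [[-1.19,  -0.01], [0.20,  0.00]] + [[-0.0, -0.00],[0.0, 0.02]]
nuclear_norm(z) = 1.22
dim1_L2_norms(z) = [1.19, 0.2]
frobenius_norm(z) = 1.21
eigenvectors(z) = [[-0.99, 0.01], [0.16, -1.0]]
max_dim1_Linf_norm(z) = 1.19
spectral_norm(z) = 1.21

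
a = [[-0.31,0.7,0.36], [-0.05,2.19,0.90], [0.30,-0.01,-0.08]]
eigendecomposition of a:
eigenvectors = [[-0.72, -0.22, 0.27], [-0.24, 0.37, 0.96], [0.66, -0.90, 0.03]]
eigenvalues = [-0.4, -0.0, 2.21]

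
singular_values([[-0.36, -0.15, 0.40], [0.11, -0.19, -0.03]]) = [0.56, 0.22]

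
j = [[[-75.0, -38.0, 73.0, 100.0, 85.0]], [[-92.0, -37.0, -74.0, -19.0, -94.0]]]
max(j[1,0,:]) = -19.0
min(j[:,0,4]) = -94.0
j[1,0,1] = -37.0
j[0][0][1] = -38.0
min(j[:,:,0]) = -92.0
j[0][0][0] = -75.0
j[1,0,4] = -94.0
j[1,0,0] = -92.0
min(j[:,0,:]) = -94.0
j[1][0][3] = -19.0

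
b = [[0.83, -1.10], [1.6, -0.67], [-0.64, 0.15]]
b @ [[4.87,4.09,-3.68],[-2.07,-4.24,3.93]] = [[6.32, 8.06, -7.38], [9.18, 9.38, -8.52], [-3.43, -3.25, 2.94]]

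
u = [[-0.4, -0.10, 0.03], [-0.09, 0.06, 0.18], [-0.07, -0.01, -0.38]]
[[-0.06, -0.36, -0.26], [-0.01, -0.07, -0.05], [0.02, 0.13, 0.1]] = u @ [[0.1,0.58,0.42], [0.2,1.14,0.83], [-0.08,-0.48,-0.35]]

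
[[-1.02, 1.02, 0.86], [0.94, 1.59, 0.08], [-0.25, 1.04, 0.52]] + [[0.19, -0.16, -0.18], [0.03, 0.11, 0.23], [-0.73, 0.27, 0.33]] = [[-0.83, 0.86, 0.68], [0.97, 1.70, 0.31], [-0.98, 1.31, 0.85]]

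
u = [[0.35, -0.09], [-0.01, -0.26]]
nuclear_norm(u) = 0.62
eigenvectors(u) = [[1.0, 0.15], [-0.02, 0.99]]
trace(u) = 0.09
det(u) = -0.09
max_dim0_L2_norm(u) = 0.35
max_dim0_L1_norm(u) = 0.36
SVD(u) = [[-0.96, -0.28],[-0.28, 0.96]] @ diag([0.36927916210447326, 0.24886321631655037]) @ [[-0.9, 0.43],[-0.43, -0.90]]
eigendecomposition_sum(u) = [[0.35, -0.05],[-0.01, 0.00]] + [[-0.0, -0.04], [-0.0, -0.26]]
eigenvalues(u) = [0.35, -0.26]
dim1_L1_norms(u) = [0.44, 0.27]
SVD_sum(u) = [[0.32, -0.15],[0.09, -0.04]] + [[0.03, 0.06], [-0.1, -0.22]]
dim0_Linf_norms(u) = [0.35, 0.26]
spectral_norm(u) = 0.37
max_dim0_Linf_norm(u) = 0.35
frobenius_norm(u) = 0.45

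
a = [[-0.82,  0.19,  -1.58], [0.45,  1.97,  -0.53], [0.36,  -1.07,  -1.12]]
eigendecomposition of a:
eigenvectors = [[-0.86+0.00j, (-0.86-0j), (-0.2+0j)], [(0.07+0.1j), (0.07-0.1j), (-0.94+0j)], [-0.14+0.47j, (-0.14-0.47j), (0.28+0j)]]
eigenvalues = [(-1.1+0.83j), (-1.1-0.83j), (2.22+0j)]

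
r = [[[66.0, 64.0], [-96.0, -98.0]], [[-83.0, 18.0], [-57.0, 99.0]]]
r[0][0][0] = 66.0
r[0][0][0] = 66.0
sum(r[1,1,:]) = 42.0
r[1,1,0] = -57.0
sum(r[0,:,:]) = -64.0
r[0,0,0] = 66.0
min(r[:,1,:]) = -98.0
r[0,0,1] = 64.0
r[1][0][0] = -83.0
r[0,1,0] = -96.0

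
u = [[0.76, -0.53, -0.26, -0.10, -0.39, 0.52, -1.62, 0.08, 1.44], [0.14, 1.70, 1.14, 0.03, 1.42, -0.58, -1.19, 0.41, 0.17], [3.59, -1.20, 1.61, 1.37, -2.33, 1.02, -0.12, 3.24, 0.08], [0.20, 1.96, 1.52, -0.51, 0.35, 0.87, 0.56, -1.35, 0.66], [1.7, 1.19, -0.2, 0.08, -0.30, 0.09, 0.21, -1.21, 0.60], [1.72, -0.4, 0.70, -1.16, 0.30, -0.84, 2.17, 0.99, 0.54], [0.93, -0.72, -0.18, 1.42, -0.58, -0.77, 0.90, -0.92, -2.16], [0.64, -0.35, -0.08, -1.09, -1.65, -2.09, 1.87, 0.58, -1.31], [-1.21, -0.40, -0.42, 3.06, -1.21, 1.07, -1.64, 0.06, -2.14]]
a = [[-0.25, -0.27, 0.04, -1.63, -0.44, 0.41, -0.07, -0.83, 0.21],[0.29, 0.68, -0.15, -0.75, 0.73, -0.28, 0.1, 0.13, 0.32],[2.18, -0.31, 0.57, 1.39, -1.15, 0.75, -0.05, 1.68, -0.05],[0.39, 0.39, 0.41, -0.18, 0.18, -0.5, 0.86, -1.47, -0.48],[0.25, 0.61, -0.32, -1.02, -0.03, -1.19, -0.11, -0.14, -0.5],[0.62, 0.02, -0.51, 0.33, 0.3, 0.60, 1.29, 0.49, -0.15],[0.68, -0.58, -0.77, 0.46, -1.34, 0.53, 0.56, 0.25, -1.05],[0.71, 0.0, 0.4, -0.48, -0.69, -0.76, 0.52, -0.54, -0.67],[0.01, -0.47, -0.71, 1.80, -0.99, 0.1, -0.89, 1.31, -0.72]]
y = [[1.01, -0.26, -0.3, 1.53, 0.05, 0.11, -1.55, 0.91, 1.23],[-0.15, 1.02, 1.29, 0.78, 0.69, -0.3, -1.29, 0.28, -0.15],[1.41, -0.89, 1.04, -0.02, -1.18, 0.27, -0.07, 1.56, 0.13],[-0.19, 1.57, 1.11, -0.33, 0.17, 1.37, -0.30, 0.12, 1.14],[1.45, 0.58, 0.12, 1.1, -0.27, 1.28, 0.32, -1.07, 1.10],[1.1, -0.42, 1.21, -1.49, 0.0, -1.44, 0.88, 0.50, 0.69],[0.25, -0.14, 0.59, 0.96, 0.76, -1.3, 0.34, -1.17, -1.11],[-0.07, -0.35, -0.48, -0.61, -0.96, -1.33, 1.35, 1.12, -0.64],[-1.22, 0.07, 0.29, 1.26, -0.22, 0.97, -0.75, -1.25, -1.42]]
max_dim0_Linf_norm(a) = 2.18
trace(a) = 0.69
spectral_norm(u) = 6.47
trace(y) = 1.07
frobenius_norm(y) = 8.18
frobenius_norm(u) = 11.14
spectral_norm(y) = 4.69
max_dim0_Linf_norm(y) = 1.57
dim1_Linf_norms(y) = [1.55, 1.29, 1.56, 1.57, 1.45, 1.49, 1.3, 1.35, 1.42]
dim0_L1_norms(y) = [6.85, 5.3, 6.43, 8.08, 4.3, 8.37, 6.85, 7.98, 7.61]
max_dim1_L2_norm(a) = 3.44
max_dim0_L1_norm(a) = 8.04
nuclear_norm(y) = 20.84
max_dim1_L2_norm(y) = 2.94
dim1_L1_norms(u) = [5.7, 6.78, 14.56, 7.98, 5.58, 8.82, 8.58, 9.66, 11.21]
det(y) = -79.56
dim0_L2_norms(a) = [2.54, 1.31, 1.46, 3.16, 2.33, 1.92, 1.95, 2.83, 1.65]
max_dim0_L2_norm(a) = 3.16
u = y + a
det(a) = 0.00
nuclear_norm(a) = 15.33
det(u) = 529.96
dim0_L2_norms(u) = [4.7, 3.29, 2.65, 4.01, 3.52, 3.04, 4.01, 4.02, 3.76]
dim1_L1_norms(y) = [6.95, 5.95, 6.57, 6.3, 7.29, 7.73, 6.62, 6.91, 7.45]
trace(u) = 1.76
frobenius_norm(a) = 6.63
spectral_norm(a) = 4.71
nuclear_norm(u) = 27.52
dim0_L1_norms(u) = [10.89, 8.45, 6.11, 8.82, 8.53, 7.85, 10.28, 8.84, 9.1]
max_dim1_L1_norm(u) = 14.56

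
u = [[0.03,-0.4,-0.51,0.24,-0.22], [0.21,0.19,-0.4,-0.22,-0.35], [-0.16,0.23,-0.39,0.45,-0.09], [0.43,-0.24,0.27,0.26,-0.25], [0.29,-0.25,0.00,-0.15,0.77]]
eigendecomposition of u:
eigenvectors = [[-0.55+0.00j, 0.62+0.00j, 0.62-0.00j, (-0.12+0j), -0.33+0.00j], [(-0.02+0j), 0.33-0.50j, 0.33+0.50j, (-0.17+0j), 0.22+0.00j], [-0.70+0.00j, (-0.24-0.24j), (-0.24+0.24j), -0.24+0.00j, (-0.27+0j)], [0.44+0.00j, 0.09-0.28j, 0.09+0.28j, -0.47+0.00j, -0.82+0.00j], [0.14+0.00j, 0.03-0.21j, (0.03+0.21j), (0.82+0j), 0.32+0.00j]]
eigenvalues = [(-0.77+0j), (0.04+0.49j), (0.04-0.49j), (0.86+0j), (0.68+0j)]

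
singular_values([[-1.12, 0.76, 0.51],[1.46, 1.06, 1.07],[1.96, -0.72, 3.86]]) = [4.64, 1.46, 1.43]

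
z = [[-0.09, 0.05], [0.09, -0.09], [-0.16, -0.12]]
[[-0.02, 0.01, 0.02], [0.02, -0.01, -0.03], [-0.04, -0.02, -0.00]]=z @ [[0.26,-0.01,-0.11], [0.02,0.15,0.18]]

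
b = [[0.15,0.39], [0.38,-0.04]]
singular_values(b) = [0.45, 0.34]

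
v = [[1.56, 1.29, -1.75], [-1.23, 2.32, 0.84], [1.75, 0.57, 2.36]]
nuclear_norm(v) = 8.41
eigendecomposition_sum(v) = [[(0.79+1.1j), (0.68-0.47j), -0.85+0.67j], [(-0.77+0.41j), 0.24+0.47j, -0.35-0.60j], [0.76-0.70j, (-0.42-0.47j), (0.59+0.58j)]] + [[(0.79-1.1j),0.68+0.47j,(-0.85-0.67j)],  [(-0.77-0.41j),(0.24-0.47j),-0.35+0.60j],  [(0.76+0.7j),-0.42+0.47j,(0.59-0.58j)]] + [[-0.01-0.00j, (-0.07-0j), (-0.06+0j)],[(0.31+0j), (1.84+0j), (1.54-0j)],[(0.23+0j), (1.41+0j), 1.19-0.00j]]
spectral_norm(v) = 3.14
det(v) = 21.77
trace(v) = 6.24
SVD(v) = [[0.28,  0.61,  -0.74], [-0.48,  -0.58,  -0.66], [-0.83,  0.54,  0.13]] @ diag([3.1367695580739516, 2.6368329949759457, 2.631708284773739]) @ [[-0.14,-0.39,-0.91], [0.99,-0.1,-0.11], [-0.04,-0.92,0.4]]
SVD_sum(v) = [[-0.12, -0.34, -0.79], [0.21, 0.59, 1.36], [0.36, 1.02, 2.38]] + [[1.59,  -0.16,  -0.18], [-1.52,  0.15,  0.17], [1.40,  -0.14,  -0.16]] + [[0.09,1.79,-0.78], [0.08,1.59,-0.69], [-0.02,-0.32,0.14]]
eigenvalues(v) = [(1.61+2.15j), (1.61-2.15j), (3.01+0j)]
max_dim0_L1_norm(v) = 4.95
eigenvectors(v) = [[(-0.71+0j), -0.71-0.00j, -0.03+0.00j], [(0.06-0.45j), 0.06+0.45j, (0.79+0j)], [(0.07+0.54j), 0.07-0.54j, (0.61+0j)]]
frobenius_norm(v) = 4.87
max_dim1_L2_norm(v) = 2.99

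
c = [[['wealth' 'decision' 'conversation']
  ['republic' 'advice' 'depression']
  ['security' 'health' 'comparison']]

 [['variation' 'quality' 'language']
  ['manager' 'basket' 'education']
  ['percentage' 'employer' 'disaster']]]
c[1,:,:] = [['variation', 'quality', 'language'], ['manager', 'basket', 'education'], ['percentage', 'employer', 'disaster']]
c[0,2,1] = 'health'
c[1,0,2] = 'language'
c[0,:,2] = ['conversation', 'depression', 'comparison']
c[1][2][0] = 'percentage'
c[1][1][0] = 'manager'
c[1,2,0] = 'percentage'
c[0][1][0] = 'republic'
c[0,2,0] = 'security'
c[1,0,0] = 'variation'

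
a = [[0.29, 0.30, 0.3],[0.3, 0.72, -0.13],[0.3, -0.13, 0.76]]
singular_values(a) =[0.91, 0.86, 0.0]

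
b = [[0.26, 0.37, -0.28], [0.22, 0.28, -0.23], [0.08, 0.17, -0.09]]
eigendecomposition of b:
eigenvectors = [[0.75, 0.74, 0.53],[0.59, -0.02, 0.27],[0.30, 0.68, 0.81]]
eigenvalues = [0.44, -0.01, 0.02]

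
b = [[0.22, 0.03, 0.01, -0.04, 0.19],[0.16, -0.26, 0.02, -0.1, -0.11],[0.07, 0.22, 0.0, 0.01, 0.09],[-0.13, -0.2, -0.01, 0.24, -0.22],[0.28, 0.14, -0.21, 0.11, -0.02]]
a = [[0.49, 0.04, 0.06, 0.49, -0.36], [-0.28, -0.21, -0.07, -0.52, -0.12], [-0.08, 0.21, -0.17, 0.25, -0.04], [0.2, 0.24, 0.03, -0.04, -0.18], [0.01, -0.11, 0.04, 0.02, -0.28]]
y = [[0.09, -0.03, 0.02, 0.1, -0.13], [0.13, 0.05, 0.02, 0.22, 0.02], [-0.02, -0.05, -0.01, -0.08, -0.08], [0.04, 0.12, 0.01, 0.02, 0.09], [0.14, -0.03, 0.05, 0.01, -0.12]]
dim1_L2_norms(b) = [0.3, 0.34, 0.25, 0.4, 0.39]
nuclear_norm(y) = 0.73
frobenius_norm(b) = 0.76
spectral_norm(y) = 0.32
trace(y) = 0.03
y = b @ a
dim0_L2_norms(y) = [0.22, 0.15, 0.06, 0.26, 0.21]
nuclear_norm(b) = 1.46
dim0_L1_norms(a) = [1.06, 0.81, 0.37, 1.32, 0.98]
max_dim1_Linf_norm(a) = 0.52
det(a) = 0.00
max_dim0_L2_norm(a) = 0.76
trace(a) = -0.21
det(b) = 0.00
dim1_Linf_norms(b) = [0.22, 0.26, 0.22, 0.24, 0.28]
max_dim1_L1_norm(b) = 0.8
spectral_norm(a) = 0.98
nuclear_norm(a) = 2.15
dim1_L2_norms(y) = [0.19, 0.26, 0.13, 0.16, 0.19]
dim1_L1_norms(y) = [0.37, 0.44, 0.24, 0.28, 0.35]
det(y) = 0.00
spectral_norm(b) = 0.55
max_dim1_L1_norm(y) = 0.44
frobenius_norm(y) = 0.43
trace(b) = 0.18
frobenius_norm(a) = 1.18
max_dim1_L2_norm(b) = 0.4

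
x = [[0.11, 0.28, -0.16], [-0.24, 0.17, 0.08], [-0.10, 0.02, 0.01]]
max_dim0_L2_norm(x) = 0.33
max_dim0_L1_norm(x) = 0.47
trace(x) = 0.29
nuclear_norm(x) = 0.69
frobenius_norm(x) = 0.47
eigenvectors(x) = [[0.08-0.67j, 0.08+0.67j, (0.48+0j)], [0.70+0.00j, 0.70-0.00j, (0.22+0j)], [(0.21+0.11j), (0.21-0.11j), (0.85+0j)]]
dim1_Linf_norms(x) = [0.28, 0.24, 0.1]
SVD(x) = [[0.94,-0.32,0.08], [0.33,0.89,-0.30], [0.03,0.31,0.95]] @ diag([0.3447815501288666, 0.3155718070764783, 0.032250849124043766]) @ [[0.06, 0.93, -0.36], [-0.89, 0.21, 0.40], [-0.45, -0.30, -0.84]]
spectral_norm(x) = 0.34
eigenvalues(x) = [(0.17+0.24j), (0.17-0.24j), (-0.04+0j)]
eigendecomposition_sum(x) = [[(0.06+0.12j),(0.14-0.06j),(-0.07-0.05j)], [-0.12+0.07j,(0.08+0.13j),0.05-0.08j], [-0.05+0.00j,0.00+0.05j,(0.03-0.02j)]] + [[0.06-0.12j, 0.14+0.06j, (-0.07+0.05j)], [-0.12-0.07j, 0.08-0.13j, (0.05+0.08j)], [(-0.05-0j), -0.05j, (0.03+0.02j)]] + [[-0.00+0.00j,0.01+0.00j,(-0.02-0j)], [(-0+0j),0j,(-0.01-0j)], [(-0.01+0j),0.01+0.00j,-0.04-0.00j]]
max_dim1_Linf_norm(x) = 0.28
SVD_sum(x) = [[0.02, 0.3, -0.12], [0.01, 0.11, -0.04], [0.0, 0.01, -0.00]] + [[0.09, -0.02, -0.04], [-0.25, 0.06, 0.11], [-0.09, 0.02, 0.04]] + [[-0.00, -0.0, -0.00], [0.0, 0.00, 0.01], [-0.01, -0.01, -0.03]]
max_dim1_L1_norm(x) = 0.55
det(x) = -0.00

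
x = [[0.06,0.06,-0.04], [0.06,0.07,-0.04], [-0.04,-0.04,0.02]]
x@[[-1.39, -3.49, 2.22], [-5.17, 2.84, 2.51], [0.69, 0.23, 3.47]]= [[-0.42, -0.05, 0.14],[-0.47, -0.02, 0.17],[0.28, 0.03, -0.12]]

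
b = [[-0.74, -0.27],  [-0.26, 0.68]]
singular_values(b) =[0.79, 0.73]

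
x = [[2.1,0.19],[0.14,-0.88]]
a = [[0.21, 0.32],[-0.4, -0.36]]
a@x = [[0.49, -0.24], [-0.89, 0.24]]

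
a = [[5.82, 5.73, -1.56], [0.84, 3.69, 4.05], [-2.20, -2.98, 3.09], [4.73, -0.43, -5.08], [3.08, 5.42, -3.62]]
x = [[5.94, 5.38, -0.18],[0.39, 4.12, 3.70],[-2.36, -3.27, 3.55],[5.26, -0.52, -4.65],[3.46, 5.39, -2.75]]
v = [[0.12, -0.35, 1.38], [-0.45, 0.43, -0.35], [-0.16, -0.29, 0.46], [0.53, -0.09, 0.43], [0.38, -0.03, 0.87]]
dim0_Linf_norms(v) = [0.53, 0.43, 1.38]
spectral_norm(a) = 12.68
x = a + v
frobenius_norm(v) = 2.06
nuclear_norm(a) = 22.95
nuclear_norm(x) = 23.21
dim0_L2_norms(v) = [0.82, 0.63, 1.78]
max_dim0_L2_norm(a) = 9.21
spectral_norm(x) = 12.42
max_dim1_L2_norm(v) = 1.43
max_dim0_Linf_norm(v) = 1.38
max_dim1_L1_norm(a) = 13.11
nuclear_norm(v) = 2.98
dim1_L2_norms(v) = [1.43, 0.71, 0.57, 0.69, 0.95]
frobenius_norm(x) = 14.90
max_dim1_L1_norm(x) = 11.6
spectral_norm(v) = 1.91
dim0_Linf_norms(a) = [5.82, 5.73, 5.08]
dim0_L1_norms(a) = [16.67, 18.25, 17.4]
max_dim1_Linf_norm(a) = 5.82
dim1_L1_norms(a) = [13.11, 8.58, 8.27, 10.24, 12.12]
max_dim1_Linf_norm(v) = 1.38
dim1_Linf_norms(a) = [5.82, 4.05, 3.09, 5.08, 5.42]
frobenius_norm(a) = 14.95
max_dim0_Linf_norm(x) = 5.94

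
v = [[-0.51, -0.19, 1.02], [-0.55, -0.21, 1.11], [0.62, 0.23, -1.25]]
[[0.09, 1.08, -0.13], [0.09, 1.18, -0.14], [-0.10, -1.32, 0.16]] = v@[[-1.05,  -0.01,  0.48], [-0.60,  -0.92,  -0.48], [-0.55,  0.88,  0.02]]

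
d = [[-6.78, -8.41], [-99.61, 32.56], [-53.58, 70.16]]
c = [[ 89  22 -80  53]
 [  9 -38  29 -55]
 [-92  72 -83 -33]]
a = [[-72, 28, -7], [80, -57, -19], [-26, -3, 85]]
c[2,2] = -83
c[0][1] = 22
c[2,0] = -92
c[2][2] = -83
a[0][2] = -7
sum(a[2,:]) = 56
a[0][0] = -72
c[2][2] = -83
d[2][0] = -53.58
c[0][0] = 89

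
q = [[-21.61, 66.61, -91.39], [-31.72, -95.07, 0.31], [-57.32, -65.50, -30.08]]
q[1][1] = -95.07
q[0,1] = 66.61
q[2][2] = -30.08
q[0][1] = 66.61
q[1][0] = -31.72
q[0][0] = -21.61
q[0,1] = 66.61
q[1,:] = [-31.72, -95.07, 0.31]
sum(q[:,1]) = -93.96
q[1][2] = 0.31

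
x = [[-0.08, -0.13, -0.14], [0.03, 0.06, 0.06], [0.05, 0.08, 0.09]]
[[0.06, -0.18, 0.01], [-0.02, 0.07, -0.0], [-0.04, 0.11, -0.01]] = x@[[-0.47, 1.59, -0.58], [-0.01, 0.56, 0.14], [-0.17, -0.16, 0.12]]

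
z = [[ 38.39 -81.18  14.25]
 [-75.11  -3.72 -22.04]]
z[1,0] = -75.11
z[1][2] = -22.04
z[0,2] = 14.25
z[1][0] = -75.11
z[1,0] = -75.11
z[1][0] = -75.11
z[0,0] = 38.39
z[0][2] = 14.25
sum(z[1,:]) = -100.87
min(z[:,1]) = -81.18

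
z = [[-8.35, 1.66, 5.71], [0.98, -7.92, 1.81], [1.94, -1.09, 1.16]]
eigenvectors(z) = [[-0.50, -0.94, -0.69], [-0.2, 0.28, -0.72], [-0.84, 0.19, 0.07]]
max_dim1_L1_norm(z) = 15.72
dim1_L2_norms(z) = [10.25, 8.18, 2.51]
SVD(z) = [[-0.95, -0.30, 0.09],  [0.28, -0.94, -0.18],  [0.14, -0.14, 0.98]] @ diag([10.489229660788125, 8.084668626991197, 1.7194750114459236]) @ [[0.81, -0.38, -0.45], [0.16, 0.88, -0.44], [0.57, 0.29, 0.77]]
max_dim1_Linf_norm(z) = 8.35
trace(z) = -15.11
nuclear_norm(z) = 20.29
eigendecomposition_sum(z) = [[0.2, -0.09, 1.10],[0.08, -0.04, 0.45],[0.34, -0.15, 1.88]] + [[-7.34, 7.22, 2.59], [2.17, -2.13, -0.76], [1.49, -1.46, -0.52]] + [[-1.21, -5.48, 2.02], [-1.27, -5.75, 2.12], [0.12, 0.52, -0.19]]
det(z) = 145.81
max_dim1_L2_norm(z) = 10.25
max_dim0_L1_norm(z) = 11.27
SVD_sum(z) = [[-8.04, 3.77, 4.5], [2.4, -1.12, -1.34], [1.17, -0.55, -0.66]] + [[-0.4, -2.15, 1.09], [-1.24, -6.71, 3.39], [-0.19, -1.02, 0.52]] + [[0.09,0.04,0.12], [-0.17,-0.09,-0.24], [0.95,0.48,1.3]]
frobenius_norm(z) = 13.35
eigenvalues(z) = [2.04, -10.0, -7.15]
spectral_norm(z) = 10.49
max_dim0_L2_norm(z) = 8.63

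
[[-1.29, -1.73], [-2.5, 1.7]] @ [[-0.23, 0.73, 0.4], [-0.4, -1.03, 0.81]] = [[0.99, 0.84, -1.92], [-0.10, -3.58, 0.38]]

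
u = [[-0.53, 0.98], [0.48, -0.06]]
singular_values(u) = [1.15, 0.38]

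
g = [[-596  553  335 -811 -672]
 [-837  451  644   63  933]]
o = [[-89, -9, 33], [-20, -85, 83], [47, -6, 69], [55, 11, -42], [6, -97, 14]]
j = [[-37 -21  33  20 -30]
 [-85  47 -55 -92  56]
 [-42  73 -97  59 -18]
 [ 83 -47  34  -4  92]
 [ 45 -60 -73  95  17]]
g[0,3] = -811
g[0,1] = 553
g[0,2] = 335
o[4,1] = -97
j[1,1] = 47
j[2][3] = 59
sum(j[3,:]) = 158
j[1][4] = 56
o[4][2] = 14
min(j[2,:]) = -97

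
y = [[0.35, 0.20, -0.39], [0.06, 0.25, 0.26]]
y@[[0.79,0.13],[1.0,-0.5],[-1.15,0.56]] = [[0.92, -0.27], [-0.00, 0.03]]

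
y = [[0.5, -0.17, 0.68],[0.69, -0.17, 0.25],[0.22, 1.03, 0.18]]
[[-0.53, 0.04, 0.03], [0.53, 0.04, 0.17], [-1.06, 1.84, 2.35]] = y @ [[1.23, 0.40, 0.76], [-0.96, 1.67, 2.12], [-1.92, 0.18, 0.02]]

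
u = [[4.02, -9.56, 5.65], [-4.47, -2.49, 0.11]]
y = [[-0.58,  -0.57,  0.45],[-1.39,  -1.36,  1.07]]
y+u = [[3.44, -10.13, 6.10], [-5.86, -3.85, 1.18]]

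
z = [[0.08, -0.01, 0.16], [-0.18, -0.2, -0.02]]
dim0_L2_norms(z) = [0.2, 0.2, 0.16]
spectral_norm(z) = 0.28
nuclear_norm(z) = 0.44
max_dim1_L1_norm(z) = 0.4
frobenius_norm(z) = 0.32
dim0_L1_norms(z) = [0.26, 0.21, 0.18]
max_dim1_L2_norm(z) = 0.27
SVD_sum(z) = [[0.06,  0.06,  0.02], [-0.19,  -0.18,  -0.07]] + [[0.02, -0.07, 0.14], [0.01, -0.02, 0.05]]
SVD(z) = [[-0.32,0.95], [0.95,0.32]] @ diag([0.27944842380563895, 0.16373325389957893]) @ [[-0.7, -0.67, -0.25],  [0.11, -0.45, 0.89]]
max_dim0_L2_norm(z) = 0.2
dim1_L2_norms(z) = [0.18, 0.27]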